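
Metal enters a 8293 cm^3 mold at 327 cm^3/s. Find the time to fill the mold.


Formula: t_fill = V_mold / Q_flow
t = 8293 cm^3 / 327 cm^3/s = 25.3609 s


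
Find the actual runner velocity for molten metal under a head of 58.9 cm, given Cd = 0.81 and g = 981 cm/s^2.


Formula: v = Cd * sqrt(2 * g * h)  (Torricelli with discharge coefficient)
2*g*h = 2 * 981 * 58.9 = 115561.8 cm^2/s^2
sqrt(115561.8) = 339.94382 cm/s
v = 0.81 * 339.94382 = 275.3545 cm/s

275.3545 cm/s


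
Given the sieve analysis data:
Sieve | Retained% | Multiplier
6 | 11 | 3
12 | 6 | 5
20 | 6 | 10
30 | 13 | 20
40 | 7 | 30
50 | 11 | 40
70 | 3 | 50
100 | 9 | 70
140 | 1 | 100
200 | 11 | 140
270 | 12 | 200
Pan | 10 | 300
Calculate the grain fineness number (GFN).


Formula: GFN = sum(pct * multiplier) / sum(pct)
sum(pct * multiplier) = 8853
sum(pct) = 100
GFN = 8853 / 100 = 88.53

Final answer: 88.53


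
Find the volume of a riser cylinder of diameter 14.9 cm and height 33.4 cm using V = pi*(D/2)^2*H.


Formula: V = pi * (D/2)^2 * H  (cylinder volume)
Radius = D/2 = 14.9/2 = 7.45 cm
V = pi * 7.45^2 * 33.4 = 5823.8326 cm^3

Answer: 5823.8326 cm^3


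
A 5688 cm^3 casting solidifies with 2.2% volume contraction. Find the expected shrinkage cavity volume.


Formula: V_shrink = V_casting * shrinkage_pct / 100
V_shrink = 5688 cm^3 * 2.2 / 100 = 125.1360 cm^3

Final answer: 125.1360 cm^3


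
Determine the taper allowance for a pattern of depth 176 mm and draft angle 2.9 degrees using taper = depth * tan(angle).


Formula: taper = depth * tan(draft_angle)
tan(2.9 deg) = 0.0506578
taper = 176 mm * 0.0506578 = 8.9158 mm


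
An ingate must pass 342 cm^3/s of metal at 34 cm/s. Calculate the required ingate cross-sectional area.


Formula: A_ingate = Q / v  (continuity equation)
A = 342 cm^3/s / 34 cm/s = 10.0588 cm^2


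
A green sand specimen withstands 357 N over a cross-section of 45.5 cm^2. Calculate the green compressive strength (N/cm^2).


Formula: Compressive Strength = Force / Area
Strength = 357 N / 45.5 cm^2 = 7.8462 N/cm^2

Answer: 7.8462 N/cm^2


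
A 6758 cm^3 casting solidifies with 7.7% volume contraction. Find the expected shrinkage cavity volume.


Formula: V_shrink = V_casting * shrinkage_pct / 100
V_shrink = 6758 cm^3 * 7.7 / 100 = 520.3660 cm^3

Final answer: 520.3660 cm^3


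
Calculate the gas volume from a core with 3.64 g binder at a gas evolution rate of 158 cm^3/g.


Formula: V_gas = W_binder * gas_evolution_rate
V = 3.64 g * 158 cm^3/g = 575.1200 cm^3

Answer: 575.1200 cm^3


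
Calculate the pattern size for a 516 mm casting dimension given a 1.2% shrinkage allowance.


Formula: L_pattern = L_casting * (1 + shrinkage_rate/100)
Shrinkage factor = 1 + 1.2/100 = 1.012
L_pattern = 516 mm * 1.012 = 522.1920 mm

Final answer: 522.1920 mm


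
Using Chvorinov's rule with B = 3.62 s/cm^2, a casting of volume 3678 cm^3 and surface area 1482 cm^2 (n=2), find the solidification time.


Formula: t_s = B * (V/A)^n  (Chvorinov's rule, n=2)
Modulus M = V/A = 3678/1482 = 2.481781 cm
M^2 = 2.481781^2 = 6.159237 cm^2
t_s = 3.62 * 6.159237 = 22.2964 s

Final answer: 22.2964 s


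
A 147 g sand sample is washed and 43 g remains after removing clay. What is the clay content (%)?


Formula: Clay% = (W_total - W_washed) / W_total * 100
Clay mass = 147 - 43 = 104 g
Clay% = 104 / 147 * 100 = 70.7483%

Answer: 70.7483%


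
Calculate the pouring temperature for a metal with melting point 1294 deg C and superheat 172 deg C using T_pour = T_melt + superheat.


Formula: T_pour = T_melt + Superheat
T_pour = 1294 + 172 = 1466 deg C


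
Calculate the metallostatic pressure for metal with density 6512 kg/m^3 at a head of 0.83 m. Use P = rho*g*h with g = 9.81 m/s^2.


Formula: P = rho * g * h
rho * g = 6512 * 9.81 = 63882.72 N/m^3
P = 63882.72 * 0.83 = 53022.6576 Pa

Answer: 53022.6576 Pa


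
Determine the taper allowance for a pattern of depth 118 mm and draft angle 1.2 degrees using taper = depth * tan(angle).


Formula: taper = depth * tan(draft_angle)
tan(1.2 deg) = 0.0209470
taper = 118 mm * 0.0209470 = 2.4717 mm

2.4717 mm


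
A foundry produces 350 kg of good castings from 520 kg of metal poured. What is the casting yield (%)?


Formula: Casting Yield = (W_good / W_total) * 100
Yield = (350 kg / 520 kg) * 100 = 67.3077%

Final answer: 67.3077%


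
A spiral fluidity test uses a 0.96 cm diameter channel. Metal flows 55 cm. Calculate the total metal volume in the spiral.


Formula: V = pi * (d/2)^2 * L  (cylinder volume)
Radius = 0.96/2 = 0.48 cm
V = pi * 0.48^2 * 55 = 39.8103 cm^3

39.8103 cm^3


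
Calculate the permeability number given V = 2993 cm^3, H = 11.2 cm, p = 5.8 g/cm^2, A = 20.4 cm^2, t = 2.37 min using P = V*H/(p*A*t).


Formula: Permeability Number P = (V * H) / (p * A * t)
Numerator: V * H = 2993 * 11.2 = 33521.6
Denominator: p * A * t = 5.8 * 20.4 * 2.37 = 280.4184
P = 33521.6 / 280.4184 = 119.5414

Final answer: 119.5414


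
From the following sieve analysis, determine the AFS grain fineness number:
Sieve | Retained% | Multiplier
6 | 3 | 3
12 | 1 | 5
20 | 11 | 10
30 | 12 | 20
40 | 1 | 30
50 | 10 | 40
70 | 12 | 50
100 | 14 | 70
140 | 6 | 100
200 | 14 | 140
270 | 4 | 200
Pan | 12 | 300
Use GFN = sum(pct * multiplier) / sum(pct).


Formula: GFN = sum(pct * multiplier) / sum(pct)
sum(pct * multiplier) = 9334
sum(pct) = 100
GFN = 9334 / 100 = 93.34

Answer: 93.34


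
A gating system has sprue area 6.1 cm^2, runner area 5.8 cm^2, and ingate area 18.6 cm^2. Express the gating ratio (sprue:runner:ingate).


Sprue:Runner:Ingate = 1 : 5.8/6.1 : 18.6/6.1 = 1:0.95:3.05


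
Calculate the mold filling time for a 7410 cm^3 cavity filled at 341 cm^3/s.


Formula: t_fill = V_mold / Q_flow
t = 7410 cm^3 / 341 cm^3/s = 21.7302 s

Final answer: 21.7302 s


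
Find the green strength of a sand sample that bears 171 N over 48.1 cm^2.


Formula: Compressive Strength = Force / Area
Strength = 171 N / 48.1 cm^2 = 3.5551 N/cm^2


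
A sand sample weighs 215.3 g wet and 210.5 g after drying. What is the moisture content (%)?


Formula: MC = (W_wet - W_dry) / W_wet * 100
Water mass = 215.3 - 210.5 = 4.8 g
MC = 4.8 / 215.3 * 100 = 2.2294%

Final answer: 2.2294%


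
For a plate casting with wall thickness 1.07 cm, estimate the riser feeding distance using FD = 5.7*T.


Formula: FD = 5.7 * T  (riser feeding-distance rule)
FD = 5.7 * 1.07 cm = 6.0990 cm

Answer: 6.0990 cm


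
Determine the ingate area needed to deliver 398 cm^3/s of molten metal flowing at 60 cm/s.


Formula: A_ingate = Q / v  (continuity equation)
A = 398 cm^3/s / 60 cm/s = 6.6333 cm^2

Final answer: 6.6333 cm^2


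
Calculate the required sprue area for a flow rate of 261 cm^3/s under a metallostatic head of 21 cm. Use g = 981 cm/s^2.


Formula: v = sqrt(2*g*h), A = Q/v
Velocity: v = sqrt(2 * 981 * 21) = sqrt(41202) = 202.9828 cm/s
Sprue area: A = Q / v = 261 / 202.9828 = 1.2858 cm^2

Answer: 1.2858 cm^2


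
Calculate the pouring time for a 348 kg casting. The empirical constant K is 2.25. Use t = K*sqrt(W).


Formula: t = K * sqrt(W)
sqrt(W) = sqrt(348) = 18.65476
t = 2.25 * 18.65476 = 41.9732 s

Answer: 41.9732 s


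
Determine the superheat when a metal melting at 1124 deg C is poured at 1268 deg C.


Formula: Superheat = T_pour - T_melt
Superheat = 1268 - 1124 = 144 deg C


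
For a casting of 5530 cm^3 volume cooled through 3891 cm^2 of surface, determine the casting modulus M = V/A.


Formula: Casting Modulus M = V / A
M = 5530 cm^3 / 3891 cm^2 = 1.4212 cm


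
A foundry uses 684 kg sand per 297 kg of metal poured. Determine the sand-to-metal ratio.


Formula: Sand-to-Metal Ratio = W_sand / W_metal
Ratio = 684 kg / 297 kg = 2.3030

Final answer: 2.3030


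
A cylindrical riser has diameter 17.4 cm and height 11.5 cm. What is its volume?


Formula: V = pi * (D/2)^2 * H  (cylinder volume)
Radius = D/2 = 17.4/2 = 8.7 cm
V = pi * 8.7^2 * 11.5 = 2734.5522 cm^3


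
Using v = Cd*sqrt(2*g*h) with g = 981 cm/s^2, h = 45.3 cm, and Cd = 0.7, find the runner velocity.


Formula: v = Cd * sqrt(2 * g * h)  (Torricelli with discharge coefficient)
2*g*h = 2 * 981 * 45.3 = 88878.6 cm^2/s^2
sqrt(88878.6) = 298.12514 cm/s
v = 0.7 * 298.12514 = 208.6876 cm/s

Answer: 208.6876 cm/s


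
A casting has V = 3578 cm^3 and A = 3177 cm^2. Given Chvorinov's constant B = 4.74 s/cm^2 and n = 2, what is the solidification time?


Formula: t_s = B * (V/A)^n  (Chvorinov's rule, n=2)
Modulus M = V/A = 3578/3177 = 1.126220 cm
M^2 = 1.126220^2 = 1.268371 cm^2
t_s = 4.74 * 1.268371 = 6.0121 s

6.0121 s


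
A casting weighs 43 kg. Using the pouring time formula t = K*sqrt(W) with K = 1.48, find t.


Formula: t = K * sqrt(W)
sqrt(W) = sqrt(43) = 6.55744
t = 1.48 * 6.55744 = 9.7050 s


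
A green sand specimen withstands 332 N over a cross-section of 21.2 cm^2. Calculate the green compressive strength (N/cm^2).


Formula: Compressive Strength = Force / Area
Strength = 332 N / 21.2 cm^2 = 15.6604 N/cm^2

Answer: 15.6604 N/cm^2


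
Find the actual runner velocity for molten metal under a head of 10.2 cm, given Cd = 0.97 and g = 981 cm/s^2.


Formula: v = Cd * sqrt(2 * g * h)  (Torricelli with discharge coefficient)
2*g*h = 2 * 981 * 10.2 = 20012.4 cm^2/s^2
sqrt(20012.4) = 141.46519 cm/s
v = 0.97 * 141.46519 = 137.2212 cm/s

Answer: 137.2212 cm/s


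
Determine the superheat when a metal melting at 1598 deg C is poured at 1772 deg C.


Formula: Superheat = T_pour - T_melt
Superheat = 1772 - 1598 = 174 deg C

Final answer: 174 deg C


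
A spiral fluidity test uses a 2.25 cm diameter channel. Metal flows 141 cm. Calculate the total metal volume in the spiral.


Formula: V = pi * (d/2)^2 * L  (cylinder volume)
Radius = 2.25/2 = 1.125 cm
V = pi * 1.125^2 * 141 = 560.6270 cm^3

Answer: 560.6270 cm^3


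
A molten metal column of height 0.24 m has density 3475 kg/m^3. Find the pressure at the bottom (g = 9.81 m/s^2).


Formula: P = rho * g * h
rho * g = 3475 * 9.81 = 34089.75 N/m^3
P = 34089.75 * 0.24 = 8181.5400 Pa


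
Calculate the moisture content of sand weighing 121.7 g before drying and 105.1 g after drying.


Formula: MC = (W_wet - W_dry) / W_wet * 100
Water mass = 121.7 - 105.1 = 16.6 g
MC = 16.6 / 121.7 * 100 = 13.6401%

Answer: 13.6401%


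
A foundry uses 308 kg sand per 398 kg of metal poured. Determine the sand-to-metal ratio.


Formula: Sand-to-Metal Ratio = W_sand / W_metal
Ratio = 308 kg / 398 kg = 0.7739


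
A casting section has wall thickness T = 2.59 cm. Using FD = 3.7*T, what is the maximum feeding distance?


Formula: FD = 3.7 * T  (riser feeding-distance rule)
FD = 3.7 * 2.59 cm = 9.5830 cm

Answer: 9.5830 cm


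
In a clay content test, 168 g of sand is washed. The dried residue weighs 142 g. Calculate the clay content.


Formula: Clay% = (W_total - W_washed) / W_total * 100
Clay mass = 168 - 142 = 26 g
Clay% = 26 / 168 * 100 = 15.4762%

15.4762%


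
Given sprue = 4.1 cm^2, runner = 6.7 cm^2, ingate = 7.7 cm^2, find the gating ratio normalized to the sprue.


Sprue:Runner:Ingate = 1 : 6.7/4.1 : 7.7/4.1 = 1:1.63:1.88

Final answer: 1:1.63:1.88


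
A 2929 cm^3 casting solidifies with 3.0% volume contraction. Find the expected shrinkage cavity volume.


Formula: V_shrink = V_casting * shrinkage_pct / 100
V_shrink = 2929 cm^3 * 3.0 / 100 = 87.8700 cm^3

Answer: 87.8700 cm^3


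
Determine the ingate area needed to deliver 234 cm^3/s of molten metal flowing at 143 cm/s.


Formula: A_ingate = Q / v  (continuity equation)
A = 234 cm^3/s / 143 cm/s = 1.6364 cm^2

Final answer: 1.6364 cm^2


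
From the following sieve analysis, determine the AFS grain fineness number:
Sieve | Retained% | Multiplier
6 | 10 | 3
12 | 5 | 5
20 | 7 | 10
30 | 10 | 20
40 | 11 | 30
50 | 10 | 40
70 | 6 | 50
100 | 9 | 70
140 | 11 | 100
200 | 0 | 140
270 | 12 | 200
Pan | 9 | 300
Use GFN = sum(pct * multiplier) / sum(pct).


Formula: GFN = sum(pct * multiplier) / sum(pct)
sum(pct * multiplier) = 8185
sum(pct) = 100
GFN = 8185 / 100 = 81.85

81.85


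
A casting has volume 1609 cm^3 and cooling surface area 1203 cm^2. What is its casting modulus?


Formula: Casting Modulus M = V / A
M = 1609 cm^3 / 1203 cm^2 = 1.3375 cm

1.3375 cm


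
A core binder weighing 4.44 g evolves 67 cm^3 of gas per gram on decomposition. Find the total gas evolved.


Formula: V_gas = W_binder * gas_evolution_rate
V = 4.44 g * 67 cm^3/g = 297.4800 cm^3

Final answer: 297.4800 cm^3


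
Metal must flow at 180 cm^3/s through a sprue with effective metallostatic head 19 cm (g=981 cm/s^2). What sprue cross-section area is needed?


Formula: v = sqrt(2*g*h), A = Q/v
Velocity: v = sqrt(2 * 981 * 19) = sqrt(37278) = 193.0751 cm/s
Sprue area: A = Q / v = 180 / 193.0751 = 0.9323 cm^2


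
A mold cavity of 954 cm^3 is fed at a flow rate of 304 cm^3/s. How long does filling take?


Formula: t_fill = V_mold / Q_flow
t = 954 cm^3 / 304 cm^3/s = 3.1382 s


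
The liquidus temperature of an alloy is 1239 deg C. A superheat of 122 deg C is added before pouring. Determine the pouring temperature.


Formula: T_pour = T_melt + Superheat
T_pour = 1239 + 122 = 1361 deg C

Answer: 1361 deg C


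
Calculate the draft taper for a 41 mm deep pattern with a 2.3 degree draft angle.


Formula: taper = depth * tan(draft_angle)
tan(2.3 deg) = 0.0401641
taper = 41 mm * 0.0401641 = 1.6467 mm

Answer: 1.6467 mm


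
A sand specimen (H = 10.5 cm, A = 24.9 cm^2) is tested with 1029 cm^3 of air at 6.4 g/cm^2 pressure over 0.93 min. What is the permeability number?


Formula: Permeability Number P = (V * H) / (p * A * t)
Numerator: V * H = 1029 * 10.5 = 10804.5
Denominator: p * A * t = 6.4 * 24.9 * 0.93 = 148.2048
P = 10804.5 / 148.2048 = 72.9025

Answer: 72.9025


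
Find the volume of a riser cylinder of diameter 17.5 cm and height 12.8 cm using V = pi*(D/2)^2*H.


Formula: V = pi * (D/2)^2 * H  (cylinder volume)
Radius = D/2 = 17.5/2 = 8.75 cm
V = pi * 8.75^2 * 12.8 = 3078.7608 cm^3


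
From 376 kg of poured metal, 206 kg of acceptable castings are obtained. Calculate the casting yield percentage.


Formula: Casting Yield = (W_good / W_total) * 100
Yield = (206 kg / 376 kg) * 100 = 54.7872%

Final answer: 54.7872%


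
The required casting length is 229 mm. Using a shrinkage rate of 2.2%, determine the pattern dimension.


Formula: L_pattern = L_casting * (1 + shrinkage_rate/100)
Shrinkage factor = 1 + 2.2/100 = 1.022
L_pattern = 229 mm * 1.022 = 234.0380 mm

234.0380 mm


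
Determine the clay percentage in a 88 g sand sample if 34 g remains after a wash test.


Formula: Clay% = (W_total - W_washed) / W_total * 100
Clay mass = 88 - 34 = 54 g
Clay% = 54 / 88 * 100 = 61.3636%


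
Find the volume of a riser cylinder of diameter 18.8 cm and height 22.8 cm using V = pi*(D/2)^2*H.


Formula: V = pi * (D/2)^2 * H  (cylinder volume)
Radius = D/2 = 18.8/2 = 9.4 cm
V = pi * 9.4^2 * 22.8 = 6329.0777 cm^3


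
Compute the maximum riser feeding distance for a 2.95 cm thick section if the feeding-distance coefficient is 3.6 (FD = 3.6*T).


Formula: FD = 3.6 * T  (riser feeding-distance rule)
FD = 3.6 * 2.95 cm = 10.6200 cm

Answer: 10.6200 cm


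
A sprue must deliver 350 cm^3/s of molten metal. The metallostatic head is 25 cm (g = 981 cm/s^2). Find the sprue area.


Formula: v = sqrt(2*g*h), A = Q/v
Velocity: v = sqrt(2 * 981 * 25) = sqrt(49050) = 221.4723 cm/s
Sprue area: A = Q / v = 350 / 221.4723 = 1.5803 cm^2

Answer: 1.5803 cm^2


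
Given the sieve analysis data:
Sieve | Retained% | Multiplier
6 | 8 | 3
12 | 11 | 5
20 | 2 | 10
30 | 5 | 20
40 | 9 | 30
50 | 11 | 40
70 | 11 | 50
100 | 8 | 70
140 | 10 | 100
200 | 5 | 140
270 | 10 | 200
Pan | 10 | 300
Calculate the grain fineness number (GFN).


Formula: GFN = sum(pct * multiplier) / sum(pct)
sum(pct * multiplier) = 8719
sum(pct) = 100
GFN = 8719 / 100 = 87.19


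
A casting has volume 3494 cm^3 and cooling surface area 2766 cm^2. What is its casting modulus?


Formula: Casting Modulus M = V / A
M = 3494 cm^3 / 2766 cm^2 = 1.2632 cm

Final answer: 1.2632 cm


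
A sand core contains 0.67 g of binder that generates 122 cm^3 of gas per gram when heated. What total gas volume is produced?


Formula: V_gas = W_binder * gas_evolution_rate
V = 0.67 g * 122 cm^3/g = 81.7400 cm^3

81.7400 cm^3


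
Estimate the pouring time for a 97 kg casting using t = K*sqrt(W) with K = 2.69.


Formula: t = K * sqrt(W)
sqrt(W) = sqrt(97) = 9.84886
t = 2.69 * 9.84886 = 26.4934 s

Final answer: 26.4934 s


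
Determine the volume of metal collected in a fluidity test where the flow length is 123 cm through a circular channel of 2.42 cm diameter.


Formula: V = pi * (d/2)^2 * L  (cylinder volume)
Radius = 2.42/2 = 1.21 cm
V = pi * 1.21^2 * 123 = 565.7515 cm^3

565.7515 cm^3


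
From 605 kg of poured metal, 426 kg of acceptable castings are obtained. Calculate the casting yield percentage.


Formula: Casting Yield = (W_good / W_total) * 100
Yield = (426 kg / 605 kg) * 100 = 70.4132%


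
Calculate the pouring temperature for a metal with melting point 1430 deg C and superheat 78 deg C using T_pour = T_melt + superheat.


Formula: T_pour = T_melt + Superheat
T_pour = 1430 + 78 = 1508 deg C

Answer: 1508 deg C


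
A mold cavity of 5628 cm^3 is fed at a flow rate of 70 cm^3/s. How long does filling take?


Formula: t_fill = V_mold / Q_flow
t = 5628 cm^3 / 70 cm^3/s = 80.4000 s

80.4000 s


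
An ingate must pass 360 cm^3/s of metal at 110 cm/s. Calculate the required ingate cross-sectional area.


Formula: A_ingate = Q / v  (continuity equation)
A = 360 cm^3/s / 110 cm/s = 3.2727 cm^2

Answer: 3.2727 cm^2


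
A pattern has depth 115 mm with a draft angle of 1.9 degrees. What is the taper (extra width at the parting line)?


Formula: taper = depth * tan(draft_angle)
tan(1.9 deg) = 0.0331734
taper = 115 mm * 0.0331734 = 3.8149 mm

3.8149 mm


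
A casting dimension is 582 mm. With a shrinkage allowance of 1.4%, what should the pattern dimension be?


Formula: L_pattern = L_casting * (1 + shrinkage_rate/100)
Shrinkage factor = 1 + 1.4/100 = 1.014
L_pattern = 582 mm * 1.014 = 590.1480 mm

590.1480 mm


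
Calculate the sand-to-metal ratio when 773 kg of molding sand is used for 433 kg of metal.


Formula: Sand-to-Metal Ratio = W_sand / W_metal
Ratio = 773 kg / 433 kg = 1.7852

Answer: 1.7852


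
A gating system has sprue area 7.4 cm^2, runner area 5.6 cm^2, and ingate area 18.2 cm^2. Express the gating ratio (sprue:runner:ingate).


Sprue:Runner:Ingate = 1 : 5.6/7.4 : 18.2/7.4 = 1:0.76:2.46

Answer: 1:0.76:2.46


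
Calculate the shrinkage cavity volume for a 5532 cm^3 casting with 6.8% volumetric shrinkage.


Formula: V_shrink = V_casting * shrinkage_pct / 100
V_shrink = 5532 cm^3 * 6.8 / 100 = 376.1760 cm^3

Final answer: 376.1760 cm^3


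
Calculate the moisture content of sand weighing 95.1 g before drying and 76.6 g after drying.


Formula: MC = (W_wet - W_dry) / W_wet * 100
Water mass = 95.1 - 76.6 = 18.5 g
MC = 18.5 / 95.1 * 100 = 19.4532%

Answer: 19.4532%


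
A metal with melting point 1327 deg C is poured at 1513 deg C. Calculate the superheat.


Formula: Superheat = T_pour - T_melt
Superheat = 1513 - 1327 = 186 deg C

Answer: 186 deg C


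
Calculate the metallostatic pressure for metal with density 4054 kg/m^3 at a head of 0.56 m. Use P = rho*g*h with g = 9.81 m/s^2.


Formula: P = rho * g * h
rho * g = 4054 * 9.81 = 39769.74 N/m^3
P = 39769.74 * 0.56 = 22271.0544 Pa

Final answer: 22271.0544 Pa


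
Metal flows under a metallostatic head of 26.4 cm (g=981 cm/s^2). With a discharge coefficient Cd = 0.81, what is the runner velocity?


Formula: v = Cd * sqrt(2 * g * h)  (Torricelli with discharge coefficient)
2*g*h = 2 * 981 * 26.4 = 51796.8 cm^2/s^2
sqrt(51796.8) = 227.58910 cm/s
v = 0.81 * 227.58910 = 184.3472 cm/s

Answer: 184.3472 cm/s


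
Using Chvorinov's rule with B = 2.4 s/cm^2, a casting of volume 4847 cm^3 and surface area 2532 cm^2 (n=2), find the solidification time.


Formula: t_s = B * (V/A)^n  (Chvorinov's rule, n=2)
Modulus M = V/A = 4847/2532 = 1.914297 cm
M^2 = 1.914297^2 = 3.664533 cm^2
t_s = 2.4 * 3.664533 = 8.7949 s

8.7949 s


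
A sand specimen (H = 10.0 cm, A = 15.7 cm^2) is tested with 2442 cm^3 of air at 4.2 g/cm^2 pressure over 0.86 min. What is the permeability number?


Formula: Permeability Number P = (V * H) / (p * A * t)
Numerator: V * H = 2442 * 10.0 = 24420.0
Denominator: p * A * t = 4.2 * 15.7 * 0.86 = 56.7084
P = 24420.0 / 56.7084 = 430.6240

Answer: 430.6240


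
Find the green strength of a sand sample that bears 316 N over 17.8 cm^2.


Formula: Compressive Strength = Force / Area
Strength = 316 N / 17.8 cm^2 = 17.7528 N/cm^2

Final answer: 17.7528 N/cm^2


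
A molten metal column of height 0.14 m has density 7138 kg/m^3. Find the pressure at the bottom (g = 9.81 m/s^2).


Formula: P = rho * g * h
rho * g = 7138 * 9.81 = 70023.78 N/m^3
P = 70023.78 * 0.14 = 9803.3292 Pa

Answer: 9803.3292 Pa


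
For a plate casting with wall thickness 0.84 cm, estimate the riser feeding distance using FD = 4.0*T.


Formula: FD = 4.0 * T  (riser feeding-distance rule)
FD = 4.0 * 0.84 cm = 3.3600 cm


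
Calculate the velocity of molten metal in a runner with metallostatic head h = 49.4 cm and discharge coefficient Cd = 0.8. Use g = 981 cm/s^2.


Formula: v = Cd * sqrt(2 * g * h)  (Torricelli with discharge coefficient)
2*g*h = 2 * 981 * 49.4 = 96922.8 cm^2/s^2
sqrt(96922.8) = 311.32427 cm/s
v = 0.8 * 311.32427 = 249.0594 cm/s

Answer: 249.0594 cm/s


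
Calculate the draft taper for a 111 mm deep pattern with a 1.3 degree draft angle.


Formula: taper = depth * tan(draft_angle)
tan(1.3 deg) = 0.0226932
taper = 111 mm * 0.0226932 = 2.5189 mm

Answer: 2.5189 mm


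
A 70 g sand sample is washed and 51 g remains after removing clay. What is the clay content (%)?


Formula: Clay% = (W_total - W_washed) / W_total * 100
Clay mass = 70 - 51 = 19 g
Clay% = 19 / 70 * 100 = 27.1429%


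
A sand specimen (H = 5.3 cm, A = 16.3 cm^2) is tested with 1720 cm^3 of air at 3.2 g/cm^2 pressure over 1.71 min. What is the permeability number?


Formula: Permeability Number P = (V * H) / (p * A * t)
Numerator: V * H = 1720 * 5.3 = 9116.0
Denominator: p * A * t = 3.2 * 16.3 * 1.71 = 89.1936
P = 9116.0 / 89.1936 = 102.2046

Final answer: 102.2046


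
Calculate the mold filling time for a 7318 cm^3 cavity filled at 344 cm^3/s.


Formula: t_fill = V_mold / Q_flow
t = 7318 cm^3 / 344 cm^3/s = 21.2733 s


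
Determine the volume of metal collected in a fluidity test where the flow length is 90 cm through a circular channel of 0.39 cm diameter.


Formula: V = pi * (d/2)^2 * L  (cylinder volume)
Radius = 0.39/2 = 0.195 cm
V = pi * 0.195^2 * 90 = 10.7513 cm^3

Final answer: 10.7513 cm^3


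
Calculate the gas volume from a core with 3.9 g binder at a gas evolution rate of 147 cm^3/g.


Formula: V_gas = W_binder * gas_evolution_rate
V = 3.9 g * 147 cm^3/g = 573.3000 cm^3

Answer: 573.3000 cm^3


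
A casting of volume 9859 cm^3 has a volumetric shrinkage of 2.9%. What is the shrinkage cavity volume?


Formula: V_shrink = V_casting * shrinkage_pct / 100
V_shrink = 9859 cm^3 * 2.9 / 100 = 285.9110 cm^3

285.9110 cm^3


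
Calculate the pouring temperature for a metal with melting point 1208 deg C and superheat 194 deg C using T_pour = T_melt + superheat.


Formula: T_pour = T_melt + Superheat
T_pour = 1208 + 194 = 1402 deg C

1402 deg C


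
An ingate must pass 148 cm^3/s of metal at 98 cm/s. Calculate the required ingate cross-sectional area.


Formula: A_ingate = Q / v  (continuity equation)
A = 148 cm^3/s / 98 cm/s = 1.5102 cm^2


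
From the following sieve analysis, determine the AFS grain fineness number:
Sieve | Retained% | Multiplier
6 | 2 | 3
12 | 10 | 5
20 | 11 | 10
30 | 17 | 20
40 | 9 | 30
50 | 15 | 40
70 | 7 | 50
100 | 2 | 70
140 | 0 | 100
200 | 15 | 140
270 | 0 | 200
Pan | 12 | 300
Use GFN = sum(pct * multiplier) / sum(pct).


Formula: GFN = sum(pct * multiplier) / sum(pct)
sum(pct * multiplier) = 7566
sum(pct) = 100
GFN = 7566 / 100 = 75.66

75.66


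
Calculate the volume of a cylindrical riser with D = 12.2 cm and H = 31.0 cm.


Formula: V = pi * (D/2)^2 * H  (cylinder volume)
Radius = D/2 = 12.2/2 = 6.1 cm
V = pi * 6.1^2 * 31.0 = 3623.8585 cm^3

Final answer: 3623.8585 cm^3


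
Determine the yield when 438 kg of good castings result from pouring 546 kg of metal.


Formula: Casting Yield = (W_good / W_total) * 100
Yield = (438 kg / 546 kg) * 100 = 80.2198%

Final answer: 80.2198%


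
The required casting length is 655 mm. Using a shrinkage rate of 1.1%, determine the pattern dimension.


Formula: L_pattern = L_casting * (1 + shrinkage_rate/100)
Shrinkage factor = 1 + 1.1/100 = 1.011
L_pattern = 655 mm * 1.011 = 662.2050 mm

Final answer: 662.2050 mm


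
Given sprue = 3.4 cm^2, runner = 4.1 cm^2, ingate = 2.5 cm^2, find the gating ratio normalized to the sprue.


Sprue:Runner:Ingate = 1 : 4.1/3.4 : 2.5/3.4 = 1:1.21:0.74

Answer: 1:1.21:0.74


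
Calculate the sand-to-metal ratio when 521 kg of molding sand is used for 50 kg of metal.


Formula: Sand-to-Metal Ratio = W_sand / W_metal
Ratio = 521 kg / 50 kg = 10.4200


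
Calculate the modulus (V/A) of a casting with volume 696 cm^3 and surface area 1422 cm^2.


Formula: Casting Modulus M = V / A
M = 696 cm^3 / 1422 cm^2 = 0.4895 cm

Answer: 0.4895 cm


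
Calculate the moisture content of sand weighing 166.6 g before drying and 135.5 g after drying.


Formula: MC = (W_wet - W_dry) / W_wet * 100
Water mass = 166.6 - 135.5 = 31.1 g
MC = 31.1 / 166.6 * 100 = 18.6675%


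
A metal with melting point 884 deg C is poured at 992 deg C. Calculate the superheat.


Formula: Superheat = T_pour - T_melt
Superheat = 992 - 884 = 108 deg C


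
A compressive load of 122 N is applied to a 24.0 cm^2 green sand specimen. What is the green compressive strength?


Formula: Compressive Strength = Force / Area
Strength = 122 N / 24.0 cm^2 = 5.0833 N/cm^2


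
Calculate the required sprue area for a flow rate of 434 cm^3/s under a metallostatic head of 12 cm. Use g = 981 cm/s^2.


Formula: v = sqrt(2*g*h), A = Q/v
Velocity: v = sqrt(2 * 981 * 12) = sqrt(23544) = 153.4405 cm/s
Sprue area: A = Q / v = 434 / 153.4405 = 2.8285 cm^2


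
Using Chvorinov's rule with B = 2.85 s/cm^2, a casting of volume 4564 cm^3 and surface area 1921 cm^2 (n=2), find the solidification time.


Formula: t_s = B * (V/A)^n  (Chvorinov's rule, n=2)
Modulus M = V/A = 4564/1921 = 2.375846 cm
M^2 = 2.375846^2 = 5.644644 cm^2
t_s = 2.85 * 5.644644 = 16.0872 s

Final answer: 16.0872 s


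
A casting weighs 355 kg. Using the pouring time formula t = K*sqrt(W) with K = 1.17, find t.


Formula: t = K * sqrt(W)
sqrt(W) = sqrt(355) = 18.84144
t = 1.17 * 18.84144 = 22.0445 s

22.0445 s


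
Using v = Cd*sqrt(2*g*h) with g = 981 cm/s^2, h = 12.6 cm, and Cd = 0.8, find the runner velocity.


Formula: v = Cd * sqrt(2 * g * h)  (Torricelli with discharge coefficient)
2*g*h = 2 * 981 * 12.6 = 24721.2 cm^2/s^2
sqrt(24721.2) = 157.22977 cm/s
v = 0.8 * 157.22977 = 125.7838 cm/s

Final answer: 125.7838 cm/s


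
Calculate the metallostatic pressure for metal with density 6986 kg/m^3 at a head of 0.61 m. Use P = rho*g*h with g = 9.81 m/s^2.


Formula: P = rho * g * h
rho * g = 6986 * 9.81 = 68532.66 N/m^3
P = 68532.66 * 0.61 = 41804.9226 Pa


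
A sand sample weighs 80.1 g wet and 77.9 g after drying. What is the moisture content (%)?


Formula: MC = (W_wet - W_dry) / W_wet * 100
Water mass = 80.1 - 77.9 = 2.2 g
MC = 2.2 / 80.1 * 100 = 2.7466%


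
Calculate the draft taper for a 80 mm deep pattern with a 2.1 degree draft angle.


Formula: taper = depth * tan(draft_angle)
tan(2.1 deg) = 0.0366683
taper = 80 mm * 0.0366683 = 2.9335 mm

2.9335 mm


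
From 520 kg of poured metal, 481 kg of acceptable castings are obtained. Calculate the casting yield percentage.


Formula: Casting Yield = (W_good / W_total) * 100
Yield = (481 kg / 520 kg) * 100 = 92.5000%

Answer: 92.5000%


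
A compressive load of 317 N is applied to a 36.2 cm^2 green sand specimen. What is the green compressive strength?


Formula: Compressive Strength = Force / Area
Strength = 317 N / 36.2 cm^2 = 8.7569 N/cm^2

Answer: 8.7569 N/cm^2


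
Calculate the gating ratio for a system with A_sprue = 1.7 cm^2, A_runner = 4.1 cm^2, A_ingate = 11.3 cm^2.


Sprue:Runner:Ingate = 1 : 4.1/1.7 : 11.3/1.7 = 1:2.41:6.65

1:2.41:6.65


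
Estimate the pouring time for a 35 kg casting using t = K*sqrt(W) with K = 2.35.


Formula: t = K * sqrt(W)
sqrt(W) = sqrt(35) = 5.91608
t = 2.35 * 5.91608 = 13.9028 s

Answer: 13.9028 s


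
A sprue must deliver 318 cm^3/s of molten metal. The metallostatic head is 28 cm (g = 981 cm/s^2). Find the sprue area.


Formula: v = sqrt(2*g*h), A = Q/v
Velocity: v = sqrt(2 * 981 * 28) = sqrt(54936) = 234.3843 cm/s
Sprue area: A = Q / v = 318 / 234.3843 = 1.3567 cm^2


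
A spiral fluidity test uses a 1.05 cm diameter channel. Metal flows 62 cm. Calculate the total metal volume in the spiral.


Formula: V = pi * (d/2)^2 * L  (cylinder volume)
Radius = 1.05/2 = 0.525 cm
V = pi * 0.525^2 * 62 = 53.6859 cm^3


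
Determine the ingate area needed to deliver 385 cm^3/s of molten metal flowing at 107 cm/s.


Formula: A_ingate = Q / v  (continuity equation)
A = 385 cm^3/s / 107 cm/s = 3.5981 cm^2

3.5981 cm^2


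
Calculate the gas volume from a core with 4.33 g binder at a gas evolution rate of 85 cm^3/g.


Formula: V_gas = W_binder * gas_evolution_rate
V = 4.33 g * 85 cm^3/g = 368.0500 cm^3

Final answer: 368.0500 cm^3


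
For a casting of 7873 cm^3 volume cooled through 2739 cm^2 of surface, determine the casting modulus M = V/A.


Formula: Casting Modulus M = V / A
M = 7873 cm^3 / 2739 cm^2 = 2.8744 cm


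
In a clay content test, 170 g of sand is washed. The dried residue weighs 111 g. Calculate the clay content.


Formula: Clay% = (W_total - W_washed) / W_total * 100
Clay mass = 170 - 111 = 59 g
Clay% = 59 / 170 * 100 = 34.7059%


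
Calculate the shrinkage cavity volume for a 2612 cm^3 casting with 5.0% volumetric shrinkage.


Formula: V_shrink = V_casting * shrinkage_pct / 100
V_shrink = 2612 cm^3 * 5.0 / 100 = 130.6000 cm^3

Answer: 130.6000 cm^3


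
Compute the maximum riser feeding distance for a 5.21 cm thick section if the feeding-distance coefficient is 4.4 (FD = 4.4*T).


Formula: FD = 4.4 * T  (riser feeding-distance rule)
FD = 4.4 * 5.21 cm = 22.9240 cm


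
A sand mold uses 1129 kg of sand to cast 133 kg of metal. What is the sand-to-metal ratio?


Formula: Sand-to-Metal Ratio = W_sand / W_metal
Ratio = 1129 kg / 133 kg = 8.4887

8.4887


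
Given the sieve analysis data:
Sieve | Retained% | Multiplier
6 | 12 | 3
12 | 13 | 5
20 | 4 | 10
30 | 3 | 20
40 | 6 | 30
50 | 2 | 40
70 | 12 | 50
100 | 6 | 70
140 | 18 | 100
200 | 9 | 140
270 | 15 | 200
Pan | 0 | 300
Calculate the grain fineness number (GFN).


Formula: GFN = sum(pct * multiplier) / sum(pct)
sum(pct * multiplier) = 7541
sum(pct) = 100
GFN = 7541 / 100 = 75.41

Answer: 75.41


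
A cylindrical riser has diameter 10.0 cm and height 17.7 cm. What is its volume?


Formula: V = pi * (D/2)^2 * H  (cylinder volume)
Radius = D/2 = 10.0/2 = 5.0 cm
V = pi * 5.0^2 * 17.7 = 1390.1547 cm^3

1390.1547 cm^3


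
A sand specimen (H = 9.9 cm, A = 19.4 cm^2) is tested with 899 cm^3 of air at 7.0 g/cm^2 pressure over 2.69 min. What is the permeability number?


Formula: Permeability Number P = (V * H) / (p * A * t)
Numerator: V * H = 899 * 9.9 = 8900.1
Denominator: p * A * t = 7.0 * 19.4 * 2.69 = 365.302
P = 8900.1 / 365.302 = 24.3637

24.3637


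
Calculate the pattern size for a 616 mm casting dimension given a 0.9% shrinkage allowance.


Formula: L_pattern = L_casting * (1 + shrinkage_rate/100)
Shrinkage factor = 1 + 0.9/100 = 1.009
L_pattern = 616 mm * 1.009 = 621.5440 mm

Final answer: 621.5440 mm


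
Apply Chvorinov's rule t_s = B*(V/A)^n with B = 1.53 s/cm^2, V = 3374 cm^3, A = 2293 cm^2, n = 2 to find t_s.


Formula: t_s = B * (V/A)^n  (Chvorinov's rule, n=2)
Modulus M = V/A = 3374/2293 = 1.471435 cm
M^2 = 1.471435^2 = 2.165121 cm^2
t_s = 1.53 * 2.165121 = 3.3126 s

Answer: 3.3126 s


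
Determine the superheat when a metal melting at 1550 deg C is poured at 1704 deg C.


Formula: Superheat = T_pour - T_melt
Superheat = 1704 - 1550 = 154 deg C

154 deg C


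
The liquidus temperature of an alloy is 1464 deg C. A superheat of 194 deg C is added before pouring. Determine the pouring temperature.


Formula: T_pour = T_melt + Superheat
T_pour = 1464 + 194 = 1658 deg C

Answer: 1658 deg C


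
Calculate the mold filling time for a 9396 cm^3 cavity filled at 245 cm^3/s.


Formula: t_fill = V_mold / Q_flow
t = 9396 cm^3 / 245 cm^3/s = 38.3510 s

38.3510 s


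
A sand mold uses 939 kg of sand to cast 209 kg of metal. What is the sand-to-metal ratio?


Formula: Sand-to-Metal Ratio = W_sand / W_metal
Ratio = 939 kg / 209 kg = 4.4928

Answer: 4.4928


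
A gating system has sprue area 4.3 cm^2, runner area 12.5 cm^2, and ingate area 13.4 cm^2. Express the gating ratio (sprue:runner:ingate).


Sprue:Runner:Ingate = 1 : 12.5/4.3 : 13.4/4.3 = 1:2.91:3.12

Final answer: 1:2.91:3.12


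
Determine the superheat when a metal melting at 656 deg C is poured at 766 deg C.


Formula: Superheat = T_pour - T_melt
Superheat = 766 - 656 = 110 deg C

Final answer: 110 deg C


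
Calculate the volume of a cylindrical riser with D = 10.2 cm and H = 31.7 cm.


Formula: V = pi * (D/2)^2 * H  (cylinder volume)
Radius = D/2 = 10.2/2 = 5.1 cm
V = pi * 5.1^2 * 31.7 = 2590.2965 cm^3

2590.2965 cm^3


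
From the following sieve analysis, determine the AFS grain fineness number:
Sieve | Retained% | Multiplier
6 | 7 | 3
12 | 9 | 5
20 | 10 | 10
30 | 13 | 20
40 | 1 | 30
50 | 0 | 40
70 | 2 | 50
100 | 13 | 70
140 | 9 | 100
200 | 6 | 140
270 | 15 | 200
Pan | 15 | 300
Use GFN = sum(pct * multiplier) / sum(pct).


Formula: GFN = sum(pct * multiplier) / sum(pct)
sum(pct * multiplier) = 10706
sum(pct) = 100
GFN = 10706 / 100 = 107.06

Answer: 107.06


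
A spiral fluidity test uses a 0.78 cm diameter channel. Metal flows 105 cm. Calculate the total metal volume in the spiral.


Formula: V = pi * (d/2)^2 * L  (cylinder volume)
Radius = 0.78/2 = 0.39 cm
V = pi * 0.39^2 * 105 = 50.1728 cm^3

Final answer: 50.1728 cm^3


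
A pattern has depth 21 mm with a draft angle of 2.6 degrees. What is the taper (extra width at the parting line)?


Formula: taper = depth * tan(draft_angle)
tan(2.6 deg) = 0.0454097
taper = 21 mm * 0.0454097 = 0.9536 mm

Answer: 0.9536 mm


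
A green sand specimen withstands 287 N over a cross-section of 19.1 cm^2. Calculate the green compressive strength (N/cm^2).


Formula: Compressive Strength = Force / Area
Strength = 287 N / 19.1 cm^2 = 15.0262 N/cm^2

Answer: 15.0262 N/cm^2


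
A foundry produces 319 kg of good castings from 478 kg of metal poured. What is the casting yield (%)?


Formula: Casting Yield = (W_good / W_total) * 100
Yield = (319 kg / 478 kg) * 100 = 66.7364%

Final answer: 66.7364%


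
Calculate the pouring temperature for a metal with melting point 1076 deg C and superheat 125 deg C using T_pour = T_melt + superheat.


Formula: T_pour = T_melt + Superheat
T_pour = 1076 + 125 = 1201 deg C

1201 deg C


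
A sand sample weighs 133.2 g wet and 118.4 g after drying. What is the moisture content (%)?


Formula: MC = (W_wet - W_dry) / W_wet * 100
Water mass = 133.2 - 118.4 = 14.8 g
MC = 14.8 / 133.2 * 100 = 11.1111%

Answer: 11.1111%


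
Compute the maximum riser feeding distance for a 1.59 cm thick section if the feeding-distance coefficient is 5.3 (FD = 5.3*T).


Formula: FD = 5.3 * T  (riser feeding-distance rule)
FD = 5.3 * 1.59 cm = 8.4270 cm


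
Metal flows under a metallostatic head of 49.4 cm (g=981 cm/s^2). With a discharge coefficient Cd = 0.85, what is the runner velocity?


Formula: v = Cd * sqrt(2 * g * h)  (Torricelli with discharge coefficient)
2*g*h = 2 * 981 * 49.4 = 96922.8 cm^2/s^2
sqrt(96922.8) = 311.32427 cm/s
v = 0.85 * 311.32427 = 264.6256 cm/s

Answer: 264.6256 cm/s


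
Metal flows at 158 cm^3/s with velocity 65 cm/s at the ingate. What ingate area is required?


Formula: A_ingate = Q / v  (continuity equation)
A = 158 cm^3/s / 65 cm/s = 2.4308 cm^2

2.4308 cm^2


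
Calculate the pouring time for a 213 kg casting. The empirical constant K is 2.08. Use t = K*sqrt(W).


Formula: t = K * sqrt(W)
sqrt(W) = sqrt(213) = 14.59452
t = 2.08 * 14.59452 = 30.3566 s

Answer: 30.3566 s


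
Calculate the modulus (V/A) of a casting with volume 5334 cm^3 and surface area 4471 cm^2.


Formula: Casting Modulus M = V / A
M = 5334 cm^3 / 4471 cm^2 = 1.1930 cm


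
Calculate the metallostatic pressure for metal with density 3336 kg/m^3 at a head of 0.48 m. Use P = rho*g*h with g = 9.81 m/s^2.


Formula: P = rho * g * h
rho * g = 3336 * 9.81 = 32726.16 N/m^3
P = 32726.16 * 0.48 = 15708.5568 Pa

Final answer: 15708.5568 Pa


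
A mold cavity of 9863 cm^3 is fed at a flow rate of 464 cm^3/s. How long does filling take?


Formula: t_fill = V_mold / Q_flow
t = 9863 cm^3 / 464 cm^3/s = 21.2565 s

Answer: 21.2565 s


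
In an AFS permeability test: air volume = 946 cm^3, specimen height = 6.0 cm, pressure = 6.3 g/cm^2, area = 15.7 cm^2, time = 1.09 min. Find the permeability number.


Formula: Permeability Number P = (V * H) / (p * A * t)
Numerator: V * H = 946 * 6.0 = 5676.0
Denominator: p * A * t = 6.3 * 15.7 * 1.09 = 107.8119
P = 5676.0 / 107.8119 = 52.6472

Answer: 52.6472


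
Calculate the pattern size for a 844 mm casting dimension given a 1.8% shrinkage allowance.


Formula: L_pattern = L_casting * (1 + shrinkage_rate/100)
Shrinkage factor = 1 + 1.8/100 = 1.018
L_pattern = 844 mm * 1.018 = 859.1920 mm

Answer: 859.1920 mm


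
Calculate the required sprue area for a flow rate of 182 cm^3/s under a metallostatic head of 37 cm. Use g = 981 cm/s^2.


Formula: v = sqrt(2*g*h), A = Q/v
Velocity: v = sqrt(2 * 981 * 37) = sqrt(72594) = 269.4327 cm/s
Sprue area: A = Q / v = 182 / 269.4327 = 0.6755 cm^2

0.6755 cm^2


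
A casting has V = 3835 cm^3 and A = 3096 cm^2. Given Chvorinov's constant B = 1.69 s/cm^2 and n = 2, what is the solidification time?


Formula: t_s = B * (V/A)^n  (Chvorinov's rule, n=2)
Modulus M = V/A = 3835/3096 = 1.238695 cm
M^2 = 1.238695^2 = 1.534365 cm^2
t_s = 1.69 * 1.534365 = 2.5931 s

Answer: 2.5931 s


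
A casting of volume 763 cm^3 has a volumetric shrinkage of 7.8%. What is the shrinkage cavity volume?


Formula: V_shrink = V_casting * shrinkage_pct / 100
V_shrink = 763 cm^3 * 7.8 / 100 = 59.5140 cm^3

Final answer: 59.5140 cm^3


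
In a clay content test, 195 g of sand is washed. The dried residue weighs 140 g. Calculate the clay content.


Formula: Clay% = (W_total - W_washed) / W_total * 100
Clay mass = 195 - 140 = 55 g
Clay% = 55 / 195 * 100 = 28.2051%

Answer: 28.2051%


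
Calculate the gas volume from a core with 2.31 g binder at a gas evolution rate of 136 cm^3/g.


Formula: V_gas = W_binder * gas_evolution_rate
V = 2.31 g * 136 cm^3/g = 314.1600 cm^3


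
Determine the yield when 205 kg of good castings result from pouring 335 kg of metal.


Formula: Casting Yield = (W_good / W_total) * 100
Yield = (205 kg / 335 kg) * 100 = 61.1940%


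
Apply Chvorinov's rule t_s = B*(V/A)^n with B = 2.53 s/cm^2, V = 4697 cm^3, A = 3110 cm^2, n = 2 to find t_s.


Formula: t_s = B * (V/A)^n  (Chvorinov's rule, n=2)
Modulus M = V/A = 4697/3110 = 1.510289 cm
M^2 = 1.510289^2 = 2.280973 cm^2
t_s = 2.53 * 2.280973 = 5.7709 s

Answer: 5.7709 s
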